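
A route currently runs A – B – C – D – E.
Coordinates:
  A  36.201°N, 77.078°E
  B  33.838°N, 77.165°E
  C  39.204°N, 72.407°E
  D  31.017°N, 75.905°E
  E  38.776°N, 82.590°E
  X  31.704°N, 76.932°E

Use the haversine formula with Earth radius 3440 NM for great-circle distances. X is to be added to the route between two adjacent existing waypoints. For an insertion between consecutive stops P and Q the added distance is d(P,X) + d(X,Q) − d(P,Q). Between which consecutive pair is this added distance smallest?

between D and E

Added distance for inserting X between each consecutive pair:
A–B: 256.8 NM
B–C: 234.8 NM
C–D: 47.9 NM
D–E: 3.8 NM
Smallest added distance is 3.8 NM, inserting between D and E.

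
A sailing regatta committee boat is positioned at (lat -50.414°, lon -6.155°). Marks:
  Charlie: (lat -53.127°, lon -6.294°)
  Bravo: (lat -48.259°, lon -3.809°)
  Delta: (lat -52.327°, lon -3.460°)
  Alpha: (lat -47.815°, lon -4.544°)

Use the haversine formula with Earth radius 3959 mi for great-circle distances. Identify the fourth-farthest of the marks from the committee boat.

Delta

Distance to each, sorted:
Alpha: 193.8 mi
Charlie: 187.6 mi
Bravo: 182.5 mi
Delta: 176.0 mi
The fourth-farthest is Delta at 176.0 mi.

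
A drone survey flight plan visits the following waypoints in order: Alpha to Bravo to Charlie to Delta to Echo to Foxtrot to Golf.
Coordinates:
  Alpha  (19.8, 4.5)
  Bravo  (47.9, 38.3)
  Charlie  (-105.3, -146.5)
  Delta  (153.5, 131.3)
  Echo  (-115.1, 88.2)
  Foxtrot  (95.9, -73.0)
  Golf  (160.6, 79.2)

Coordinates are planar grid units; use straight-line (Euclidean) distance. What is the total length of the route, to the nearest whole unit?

Leg distances:
Alpha→Bravo: 44.0  (cumulative 44.0)
Bravo→Charlie: 240.0  (cumulative 284.0)
Charlie→Delta: 379.7  (cumulative 663.7)
Delta→Echo: 272.0  (cumulative 935.7)
Echo→Foxtrot: 265.5  (cumulative 1201.2)
Foxtrot→Golf: 165.4  (cumulative 1366.6)
Total route length ≈ 1367.

1367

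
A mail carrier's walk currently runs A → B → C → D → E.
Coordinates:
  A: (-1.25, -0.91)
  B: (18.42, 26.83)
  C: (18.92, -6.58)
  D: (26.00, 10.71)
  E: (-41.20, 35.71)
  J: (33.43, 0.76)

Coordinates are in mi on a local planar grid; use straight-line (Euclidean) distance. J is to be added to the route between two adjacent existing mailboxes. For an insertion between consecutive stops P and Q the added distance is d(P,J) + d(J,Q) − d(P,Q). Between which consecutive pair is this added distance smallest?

Added distance for inserting J between each consecutive pair:
A–B: 30.8 mi
B–C: 12.9 mi
C–D: 10.0 mi
D–E: 23.1 mi
Smallest added distance is 10.0 mi, inserting between C and D.

between C and D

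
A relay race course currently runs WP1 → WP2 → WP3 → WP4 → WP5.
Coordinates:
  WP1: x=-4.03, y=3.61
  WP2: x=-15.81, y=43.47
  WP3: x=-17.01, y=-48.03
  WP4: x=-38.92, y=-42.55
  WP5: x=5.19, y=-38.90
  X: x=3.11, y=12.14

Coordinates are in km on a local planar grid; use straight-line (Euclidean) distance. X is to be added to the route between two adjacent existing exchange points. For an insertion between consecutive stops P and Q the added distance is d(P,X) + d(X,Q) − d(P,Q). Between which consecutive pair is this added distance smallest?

Added distance for inserting X between each consecutive pair:
WP1–WP2: 6.2 km
WP2–WP3: 8.5 km
WP3–WP4: 109.8 km
WP4–WP5: 75.8 km
Smallest added distance is 6.2 km, inserting between WP1 and WP2.

between WP1 and WP2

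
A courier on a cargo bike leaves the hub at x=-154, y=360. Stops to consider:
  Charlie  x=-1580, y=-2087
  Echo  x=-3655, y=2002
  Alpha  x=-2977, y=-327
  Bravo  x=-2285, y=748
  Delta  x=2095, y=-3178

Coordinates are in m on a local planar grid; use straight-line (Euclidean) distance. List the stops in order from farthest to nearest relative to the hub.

Distance from the hub at x=-154, y=360 to each:
Delta x=2095, y=-3178: 4192.3 m
Echo x=-3655, y=2002: 3866.9 m
Alpha x=-2977, y=-327: 2905.4 m
Charlie x=-1580, y=-2087: 2832.2 m
Bravo x=-2285, y=748: 2166.0 m

Delta, Echo, Alpha, Charlie, Bravo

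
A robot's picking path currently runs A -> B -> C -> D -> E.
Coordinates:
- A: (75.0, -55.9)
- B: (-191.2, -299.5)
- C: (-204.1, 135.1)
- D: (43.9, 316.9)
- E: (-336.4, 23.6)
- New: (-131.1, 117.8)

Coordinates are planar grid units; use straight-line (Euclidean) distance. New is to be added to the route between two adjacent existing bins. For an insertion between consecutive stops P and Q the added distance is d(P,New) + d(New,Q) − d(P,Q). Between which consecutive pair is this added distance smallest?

between D and E

Added distance for inserting New between each consecutive pair:
A–B: 330.3
B–C: 61.8
C–D: 32.6
D–E: 10.7
Smallest added distance is 10.7, inserting between D and E.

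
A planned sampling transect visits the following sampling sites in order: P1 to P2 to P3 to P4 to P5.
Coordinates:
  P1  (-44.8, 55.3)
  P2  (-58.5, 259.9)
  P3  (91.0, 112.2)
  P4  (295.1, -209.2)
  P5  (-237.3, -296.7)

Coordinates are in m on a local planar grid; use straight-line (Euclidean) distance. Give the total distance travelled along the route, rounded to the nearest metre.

1335 m

Leg distances:
P1→P2: 205.1 m  (cumulative 205.1 m)
P2→P3: 210.2 m  (cumulative 415.2 m)
P3→P4: 380.7 m  (cumulative 795.9 m)
P4→P5: 539.5 m  (cumulative 1335.5 m)
Total route length ≈ 1335 m.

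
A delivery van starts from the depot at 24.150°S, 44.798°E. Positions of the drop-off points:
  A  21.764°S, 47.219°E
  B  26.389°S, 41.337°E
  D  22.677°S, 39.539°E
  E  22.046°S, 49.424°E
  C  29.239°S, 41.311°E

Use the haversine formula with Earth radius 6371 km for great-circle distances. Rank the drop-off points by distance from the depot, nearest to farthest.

A, B, E, D, C

Computing each great-circle distance from 24.150°S, 44.798°E:
A 21.764°S, 47.219°E: 363.1 km
B 26.389°S, 41.337°E: 427.9 km
E 22.046°S, 49.424°E: 527.8 km
D 22.677°S, 39.539°E: 561.0 km
C 29.239°S, 41.311°E: 663.4 km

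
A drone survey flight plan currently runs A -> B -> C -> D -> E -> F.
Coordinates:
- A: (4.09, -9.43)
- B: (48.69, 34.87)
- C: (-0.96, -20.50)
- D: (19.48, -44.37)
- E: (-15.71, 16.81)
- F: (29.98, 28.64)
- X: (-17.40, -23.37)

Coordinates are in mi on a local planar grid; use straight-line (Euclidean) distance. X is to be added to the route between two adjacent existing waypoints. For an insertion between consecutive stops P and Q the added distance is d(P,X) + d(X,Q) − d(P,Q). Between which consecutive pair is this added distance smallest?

Added distance for inserting X between each consecutive pair:
A–B: 50.8 mi
B–C: 30.4 mi
C–D: 27.7 mi
D–E: 12.1 mi
E–F: 63.4 mi
Smallest added distance is 12.1 mi, inserting between D and E.

between D and E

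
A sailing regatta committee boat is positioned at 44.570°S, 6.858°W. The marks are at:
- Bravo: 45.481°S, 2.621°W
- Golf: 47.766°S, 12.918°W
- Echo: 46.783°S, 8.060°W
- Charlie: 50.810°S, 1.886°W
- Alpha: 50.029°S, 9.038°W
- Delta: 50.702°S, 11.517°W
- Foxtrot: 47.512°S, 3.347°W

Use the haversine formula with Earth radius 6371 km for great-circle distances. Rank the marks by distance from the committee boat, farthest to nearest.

Distance from the committee boat at 44.570°S, 6.858°W to each:
Charlie 50.810°S, 1.886°W: 786.9 km
Delta 50.702°S, 11.517°W: 765.6 km
Alpha 50.029°S, 9.038°W: 628.8 km
Golf 47.766°S, 12.918°W: 586.3 km
Foxtrot 47.512°S, 3.347°W: 424.7 km
Bravo 45.481°S, 2.621°W: 348.0 km
Echo 46.783°S, 8.060°W: 263.2 km

Charlie, Delta, Alpha, Golf, Foxtrot, Bravo, Echo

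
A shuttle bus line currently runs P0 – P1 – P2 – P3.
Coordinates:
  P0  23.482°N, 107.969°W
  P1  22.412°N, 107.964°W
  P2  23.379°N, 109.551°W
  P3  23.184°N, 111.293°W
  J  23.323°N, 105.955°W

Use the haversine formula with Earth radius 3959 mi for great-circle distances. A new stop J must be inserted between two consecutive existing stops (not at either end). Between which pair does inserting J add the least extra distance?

Added distance for inserting J between each consecutive pair:
P0–P1: 196.8 mi
P1–P2: 249.6 mi
P2–P3: 455.8 mi
Smallest added distance is 196.8 mi, inserting between P0 and P1.

between P0 and P1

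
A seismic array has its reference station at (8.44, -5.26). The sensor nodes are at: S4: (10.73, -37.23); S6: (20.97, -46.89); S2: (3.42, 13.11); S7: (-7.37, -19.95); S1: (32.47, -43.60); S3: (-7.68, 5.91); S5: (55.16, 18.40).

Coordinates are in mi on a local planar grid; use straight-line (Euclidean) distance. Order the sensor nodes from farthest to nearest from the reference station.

Computing each straight-line distance from (8.44, -5.26):
S5 (55.16, 18.40): 52.4 mi
S1 (32.47, -43.60): 45.2 mi
S6 (20.97, -46.89): 43.5 mi
S4 (10.73, -37.23): 32.1 mi
S7 (-7.37, -19.95): 21.6 mi
S3 (-7.68, 5.91): 19.6 mi
S2 (3.42, 13.11): 19.0 mi

S5, S1, S6, S4, S7, S3, S2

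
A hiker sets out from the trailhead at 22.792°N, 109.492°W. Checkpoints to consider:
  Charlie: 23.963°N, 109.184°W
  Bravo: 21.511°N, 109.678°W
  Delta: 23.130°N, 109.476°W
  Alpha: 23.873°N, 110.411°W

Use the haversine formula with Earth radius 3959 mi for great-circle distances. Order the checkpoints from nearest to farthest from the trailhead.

Computing each great-circle distance from 22.792°N, 109.492°W:
Delta 23.130°N, 109.476°W: 23.4 mi
Charlie 23.963°N, 109.184°W: 83.2 mi
Bravo 21.511°N, 109.678°W: 89.3 mi
Alpha 23.873°N, 110.411°W: 94.8 mi

Delta, Charlie, Bravo, Alpha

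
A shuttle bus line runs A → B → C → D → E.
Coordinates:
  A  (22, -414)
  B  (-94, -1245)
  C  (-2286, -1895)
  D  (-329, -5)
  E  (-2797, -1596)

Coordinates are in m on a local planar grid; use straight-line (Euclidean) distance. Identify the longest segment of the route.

Leg distances:
A→B: 839.1 m
B→C: 2286.3 m
C→D: 2720.7 m
D→E: 2936.4 m
The longest leg is D–E at 2936.4 m.

D–E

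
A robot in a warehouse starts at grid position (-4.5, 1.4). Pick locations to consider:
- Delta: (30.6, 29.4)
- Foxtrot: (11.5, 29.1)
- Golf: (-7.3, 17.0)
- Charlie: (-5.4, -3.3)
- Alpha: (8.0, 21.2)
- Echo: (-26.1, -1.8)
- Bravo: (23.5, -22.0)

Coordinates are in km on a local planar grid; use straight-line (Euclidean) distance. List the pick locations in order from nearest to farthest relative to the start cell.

Computing each straight-line distance from (-4.5, 1.4):
Charlie (-5.4, -3.3): 4.8 km
Golf (-7.3, 17.0): 15.8 km
Echo (-26.1, -1.8): 21.8 km
Alpha (8.0, 21.2): 23.4 km
Foxtrot (11.5, 29.1): 32.0 km
Bravo (23.5, -22.0): 36.5 km
Delta (30.6, 29.4): 44.9 km

Charlie, Golf, Echo, Alpha, Foxtrot, Bravo, Delta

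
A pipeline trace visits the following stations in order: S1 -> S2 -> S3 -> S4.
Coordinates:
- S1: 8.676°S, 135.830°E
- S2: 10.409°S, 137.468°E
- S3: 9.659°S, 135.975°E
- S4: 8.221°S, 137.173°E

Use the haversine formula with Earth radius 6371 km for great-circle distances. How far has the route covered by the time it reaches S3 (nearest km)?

447 km

Leg distances:
S1→S2: 263.4 km  (cumulative 263.4 km)
S2→S3: 183.5 km  (cumulative 446.9 km)
Cumulative distance at S3 ≈ 447 km.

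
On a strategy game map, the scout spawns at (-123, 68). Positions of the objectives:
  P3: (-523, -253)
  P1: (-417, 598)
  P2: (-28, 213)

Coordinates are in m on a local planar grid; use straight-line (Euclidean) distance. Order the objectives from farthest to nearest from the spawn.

P1, P3, P2

Distances from the spawn:
P1 (-417, 598): 606.1 m
P3 (-523, -253): 512.9 m
P2 (-28, 213): 173.3 m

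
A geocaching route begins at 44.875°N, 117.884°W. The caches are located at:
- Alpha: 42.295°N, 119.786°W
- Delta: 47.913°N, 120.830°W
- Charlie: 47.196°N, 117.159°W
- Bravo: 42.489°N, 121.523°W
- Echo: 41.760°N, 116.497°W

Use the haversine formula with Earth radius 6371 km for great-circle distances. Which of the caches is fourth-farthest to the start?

Distance to each, sorted:
Delta: 406.3 km
Bravo: 394.9 km
Echo: 364.1 km
Alpha: 325.2 km
Charlie: 264.1 km
The fourth-farthest is Alpha at 325.2 km.

Alpha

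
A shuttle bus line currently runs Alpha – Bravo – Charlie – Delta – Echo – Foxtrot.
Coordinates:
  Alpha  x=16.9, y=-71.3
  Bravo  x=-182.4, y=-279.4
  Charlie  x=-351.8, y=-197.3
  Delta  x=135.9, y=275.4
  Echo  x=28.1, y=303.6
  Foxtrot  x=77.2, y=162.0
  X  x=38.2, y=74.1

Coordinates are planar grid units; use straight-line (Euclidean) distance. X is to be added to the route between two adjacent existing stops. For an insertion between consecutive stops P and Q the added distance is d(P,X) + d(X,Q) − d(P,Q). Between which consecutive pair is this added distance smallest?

between Charlie and Delta

Added distance for inserting X between each consecutive pair:
Alpha–Bravo: 275.5
Bravo–Charlie: 703.6
Charlie–Delta: 19.7
Delta–Echo: 342.1
Echo–Foxtrot: 176.0
Smallest added distance is 19.7, inserting between Charlie and Delta.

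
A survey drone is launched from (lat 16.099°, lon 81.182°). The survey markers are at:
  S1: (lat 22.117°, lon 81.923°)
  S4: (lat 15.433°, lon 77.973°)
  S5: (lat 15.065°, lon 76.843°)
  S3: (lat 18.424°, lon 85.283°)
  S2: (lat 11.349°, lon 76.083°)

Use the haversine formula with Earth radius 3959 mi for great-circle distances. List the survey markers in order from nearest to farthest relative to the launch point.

S4, S5, S3, S1, S2

Distance from the launch point at (lat 16.099°, lon 81.182°) to each:
S4 (lat 15.433°, lon 77.973°): 218.3 mi
S5 (lat 15.065°, lon 76.843°): 297.5 mi
S3 (lat 18.424°, lon 85.283°): 314.7 mi
S1 (lat 22.117°, lon 81.923°): 418.6 mi
S2 (lat 11.349°, lon 76.083°): 474.1 mi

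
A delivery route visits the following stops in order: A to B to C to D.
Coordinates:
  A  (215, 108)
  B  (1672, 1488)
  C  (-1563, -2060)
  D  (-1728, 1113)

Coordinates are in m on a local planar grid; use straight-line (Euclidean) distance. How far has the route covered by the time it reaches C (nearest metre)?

6808 m

Leg distances:
A→B: 2006.8 m  (cumulative 2006.8 m)
B→C: 4801.4 m  (cumulative 6808.2 m)
Cumulative distance at C ≈ 6808 m.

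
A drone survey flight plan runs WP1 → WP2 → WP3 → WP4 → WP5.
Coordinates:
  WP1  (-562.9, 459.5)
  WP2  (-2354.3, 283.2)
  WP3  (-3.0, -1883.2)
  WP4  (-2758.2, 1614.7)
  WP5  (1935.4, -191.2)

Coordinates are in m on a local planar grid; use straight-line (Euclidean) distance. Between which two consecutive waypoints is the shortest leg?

Leg distances:
WP1→WP2: 1800.1 m
WP2→WP3: 3197.2 m
WP3→WP4: 4452.7 m
WP4→WP5: 5029.0 m
The shortest leg is WP1–WP2 at 1800.1 m.

WP1–WP2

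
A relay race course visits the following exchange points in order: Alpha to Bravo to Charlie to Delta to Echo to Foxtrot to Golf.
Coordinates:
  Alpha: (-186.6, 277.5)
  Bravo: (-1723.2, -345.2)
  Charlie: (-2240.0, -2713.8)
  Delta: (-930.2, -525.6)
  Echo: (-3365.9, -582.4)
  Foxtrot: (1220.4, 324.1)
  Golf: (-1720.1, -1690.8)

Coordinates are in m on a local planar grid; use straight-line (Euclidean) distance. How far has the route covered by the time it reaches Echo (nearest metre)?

9069 m

Leg distances:
Alpha→Bravo: 1658.0 m  (cumulative 1658.0 m)
Bravo→Charlie: 2424.3 m  (cumulative 4082.3 m)
Charlie→Delta: 2550.3 m  (cumulative 6632.6 m)
Delta→Echo: 2436.4 m  (cumulative 9068.9 m)
Cumulative distance at Echo ≈ 9069 m.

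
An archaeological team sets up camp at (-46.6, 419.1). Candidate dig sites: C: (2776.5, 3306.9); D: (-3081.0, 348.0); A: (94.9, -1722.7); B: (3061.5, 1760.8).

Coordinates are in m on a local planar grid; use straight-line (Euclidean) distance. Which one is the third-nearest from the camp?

Distances from the camp ((-46.6, 419.1)):
A: 2146.5 m
D: 3035.2 m
B: 3385.3 m
C: 4038.5 m
The third-nearest is B at 3385.3 m.

B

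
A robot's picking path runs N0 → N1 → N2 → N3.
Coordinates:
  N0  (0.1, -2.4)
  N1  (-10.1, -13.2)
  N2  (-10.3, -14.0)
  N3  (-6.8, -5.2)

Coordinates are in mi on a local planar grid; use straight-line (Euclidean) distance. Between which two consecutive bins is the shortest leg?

Leg distances:
N0→N1: 14.9 mi
N1→N2: 0.8 mi
N2→N3: 9.5 mi
The shortest leg is N1–N2 at 0.8 mi.

N1–N2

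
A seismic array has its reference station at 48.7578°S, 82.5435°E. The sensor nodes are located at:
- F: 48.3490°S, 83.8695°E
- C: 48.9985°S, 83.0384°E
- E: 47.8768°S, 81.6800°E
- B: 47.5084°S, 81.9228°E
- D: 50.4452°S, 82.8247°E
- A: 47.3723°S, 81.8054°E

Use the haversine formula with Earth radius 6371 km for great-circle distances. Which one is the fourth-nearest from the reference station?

B

Distance to each, sorted:
C: 45.0 km
F: 107.7 km
E: 116.9 km
B: 146.4 km
A: 163.5 km
D: 188.7 km
The fourth-nearest is B at 146.4 km.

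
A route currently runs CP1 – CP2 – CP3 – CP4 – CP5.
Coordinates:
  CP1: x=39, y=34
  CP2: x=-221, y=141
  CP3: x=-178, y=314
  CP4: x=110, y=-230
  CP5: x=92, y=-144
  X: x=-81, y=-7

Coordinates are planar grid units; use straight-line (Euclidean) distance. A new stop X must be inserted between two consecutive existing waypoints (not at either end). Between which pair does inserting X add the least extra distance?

between CP3 and CP4

Added distance for inserting X between each consecutive pair:
CP1–CP2: 49.4
CP2–CP3: 360.8
CP3–CP4: 13.4
CP4–CP5: 426.4
Smallest added distance is 13.4, inserting between CP3 and CP4.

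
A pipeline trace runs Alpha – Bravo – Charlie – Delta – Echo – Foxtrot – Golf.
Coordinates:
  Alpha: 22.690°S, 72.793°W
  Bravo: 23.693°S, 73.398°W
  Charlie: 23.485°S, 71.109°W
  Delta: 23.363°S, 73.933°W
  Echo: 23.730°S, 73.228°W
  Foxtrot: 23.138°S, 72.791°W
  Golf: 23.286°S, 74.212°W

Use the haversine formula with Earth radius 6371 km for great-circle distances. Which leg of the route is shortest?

Echo–Foxtrot

Leg distances:
Alpha→Bravo: 127.5 km
Bravo→Charlie: 234.4 km
Charlie→Delta: 288.5 km
Delta→Echo: 82.6 km
Echo→Foxtrot: 79.5 km
Foxtrot→Golf: 146.1 km
The shortest leg is Echo–Foxtrot at 79.5 km.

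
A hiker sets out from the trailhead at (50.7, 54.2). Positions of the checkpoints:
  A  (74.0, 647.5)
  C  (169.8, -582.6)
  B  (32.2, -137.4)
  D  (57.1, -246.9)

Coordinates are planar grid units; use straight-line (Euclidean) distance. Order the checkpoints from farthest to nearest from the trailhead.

Computing each straight-line distance from (50.7, 54.2):
C (169.8, -582.6): 647.8
A (74.0, 647.5): 593.8
D (57.1, -246.9): 301.2
B (32.2, -137.4): 192.5

C, A, D, B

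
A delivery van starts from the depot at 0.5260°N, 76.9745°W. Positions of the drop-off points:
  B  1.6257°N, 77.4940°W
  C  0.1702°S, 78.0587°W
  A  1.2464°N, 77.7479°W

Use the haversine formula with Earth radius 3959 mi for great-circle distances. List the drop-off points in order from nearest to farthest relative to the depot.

A, B, C

Computing each great-circle distance from 0.5260°N, 76.9745°W:
A 1.2464°N, 77.7479°W: 73.0 mi
B 1.6257°N, 77.4940°W: 84.0 mi
C 0.1702°S, 78.0587°W: 89.0 mi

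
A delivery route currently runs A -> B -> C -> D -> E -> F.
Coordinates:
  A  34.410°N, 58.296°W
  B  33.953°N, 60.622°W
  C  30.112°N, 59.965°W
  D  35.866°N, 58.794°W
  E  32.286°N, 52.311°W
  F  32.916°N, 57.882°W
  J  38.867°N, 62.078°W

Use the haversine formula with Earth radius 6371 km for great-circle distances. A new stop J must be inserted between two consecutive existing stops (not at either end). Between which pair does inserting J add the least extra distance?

Added distance for inserting J between each consecutive pair:
A–B: 941.2 km
B–C: 1122.6 km
C–D: 785.6 km
D–E: 870.7 km
E–F: 1381.2 km
Smallest added distance is 785.6 km, inserting between C and D.

between C and D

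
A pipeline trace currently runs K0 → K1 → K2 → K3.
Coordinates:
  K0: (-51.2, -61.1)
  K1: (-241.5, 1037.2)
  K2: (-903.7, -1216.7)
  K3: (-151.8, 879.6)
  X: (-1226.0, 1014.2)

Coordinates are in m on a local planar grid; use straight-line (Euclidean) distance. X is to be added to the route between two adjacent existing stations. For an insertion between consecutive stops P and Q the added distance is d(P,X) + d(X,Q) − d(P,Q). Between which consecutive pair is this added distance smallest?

Added distance for inserting X between each consecutive pair:
K0–K1: 1462.7 m
K1–K2: 889.7 m
K2–K3: 1109.6 m
Smallest added distance is 889.7 m, inserting between K1 and K2.

between K1 and K2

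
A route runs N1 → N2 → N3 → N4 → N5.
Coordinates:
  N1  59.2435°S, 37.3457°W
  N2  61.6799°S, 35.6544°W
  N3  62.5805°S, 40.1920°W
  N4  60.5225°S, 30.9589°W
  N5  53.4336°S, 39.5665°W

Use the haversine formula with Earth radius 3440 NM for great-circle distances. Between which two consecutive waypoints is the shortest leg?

N2–N3

Leg distances:
N1→N2: 154.6 NM
N2→N3: 138.3 NM
N3→N4: 291.2 NM
N4→N5: 509.4 NM
The shortest leg is N2–N3 at 138.3 NM.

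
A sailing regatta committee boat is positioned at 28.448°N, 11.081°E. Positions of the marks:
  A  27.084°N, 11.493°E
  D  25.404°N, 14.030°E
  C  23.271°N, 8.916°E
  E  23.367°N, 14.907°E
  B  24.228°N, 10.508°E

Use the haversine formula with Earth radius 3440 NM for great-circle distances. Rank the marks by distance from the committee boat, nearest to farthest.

A, D, B, C, E

Distances from the committee boat:
A 27.084°N, 11.493°E: 84.8 NM
D 25.404°N, 14.030°E: 241.5 NM
B 24.228°N, 10.508°E: 255.2 NM
C 23.271°N, 8.916°E: 332.1 NM
E 23.367°N, 14.907°E: 368.4 NM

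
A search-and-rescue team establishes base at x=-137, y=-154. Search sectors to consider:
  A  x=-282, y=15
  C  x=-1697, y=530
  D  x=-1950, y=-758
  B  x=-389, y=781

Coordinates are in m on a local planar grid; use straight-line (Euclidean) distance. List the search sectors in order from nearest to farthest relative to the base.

Distances from the base:
A x=-282, y=15: 222.7 m
B x=-389, y=781: 968.4 m
C x=-1697, y=530: 1703.4 m
D x=-1950, y=-758: 1911.0 m

A, B, C, D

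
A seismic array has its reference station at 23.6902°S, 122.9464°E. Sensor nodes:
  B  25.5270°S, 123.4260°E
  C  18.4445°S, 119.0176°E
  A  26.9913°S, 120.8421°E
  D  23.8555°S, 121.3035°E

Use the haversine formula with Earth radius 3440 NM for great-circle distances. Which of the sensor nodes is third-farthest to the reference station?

B

Distances from the reference station (23.6902°S, 122.9464°E):
C: 384.2 NM
A: 228.7 NM
B: 113.3 NM
D: 90.8 NM
The third-farthest is B at 113.3 NM.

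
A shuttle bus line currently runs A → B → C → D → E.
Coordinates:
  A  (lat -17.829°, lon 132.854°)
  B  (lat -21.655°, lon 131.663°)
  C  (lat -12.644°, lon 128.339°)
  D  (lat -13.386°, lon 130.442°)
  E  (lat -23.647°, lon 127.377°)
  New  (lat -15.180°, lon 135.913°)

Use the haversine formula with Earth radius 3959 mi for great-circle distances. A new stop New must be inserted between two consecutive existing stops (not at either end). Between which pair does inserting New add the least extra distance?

Added distance for inserting New between each consecutive pair:
A–B: 524.6 mi
B–C: 404.2 mi
C–D: 773.5 mi
D–E: 456.7 mi
Smallest added distance is 404.2 mi, inserting between B and C.

between B and C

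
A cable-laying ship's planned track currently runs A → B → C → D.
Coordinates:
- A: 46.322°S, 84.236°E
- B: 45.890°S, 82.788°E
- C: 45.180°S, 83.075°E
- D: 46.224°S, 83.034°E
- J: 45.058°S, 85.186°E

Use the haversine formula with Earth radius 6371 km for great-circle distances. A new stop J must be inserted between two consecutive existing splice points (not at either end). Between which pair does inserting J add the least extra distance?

between A and B

Added distance for inserting J between each consecutive pair:
A–B: 245.8 km
B–C: 292.7 km
C–D: 261.7 km
Smallest added distance is 245.8 km, inserting between A and B.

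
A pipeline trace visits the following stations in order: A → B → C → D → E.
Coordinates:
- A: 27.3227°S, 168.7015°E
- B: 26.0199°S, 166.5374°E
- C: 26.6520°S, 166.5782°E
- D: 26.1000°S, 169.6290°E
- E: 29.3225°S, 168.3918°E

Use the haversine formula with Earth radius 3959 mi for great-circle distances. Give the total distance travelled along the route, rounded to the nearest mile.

633 mi

Leg distances:
A→B: 161.1 mi  (cumulative 161.1 mi)
B→C: 43.7 mi  (cumulative 204.9 mi)
C→D: 192.7 mi  (cumulative 397.5 mi)
D→E: 235.2 mi  (cumulative 632.7 mi)
Total route length ≈ 633 mi.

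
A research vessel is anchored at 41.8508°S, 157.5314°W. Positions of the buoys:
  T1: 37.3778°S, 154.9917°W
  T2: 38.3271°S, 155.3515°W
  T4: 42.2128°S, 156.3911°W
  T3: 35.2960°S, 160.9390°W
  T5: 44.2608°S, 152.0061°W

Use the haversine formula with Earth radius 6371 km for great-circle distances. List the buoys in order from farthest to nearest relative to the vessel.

Distance from the vessel at 41.8508°S, 157.5314°W to each:
T3 35.2960°S, 160.9390°W: 786.6 km
T1 37.3778°S, 154.9917°W: 542.8 km
T5 44.2608°S, 152.0061°W: 522.7 km
T2 38.3271°S, 155.3515°W: 433.4 km
T4 42.2128°S, 156.3911°W: 102.4 km

T3, T1, T5, T2, T4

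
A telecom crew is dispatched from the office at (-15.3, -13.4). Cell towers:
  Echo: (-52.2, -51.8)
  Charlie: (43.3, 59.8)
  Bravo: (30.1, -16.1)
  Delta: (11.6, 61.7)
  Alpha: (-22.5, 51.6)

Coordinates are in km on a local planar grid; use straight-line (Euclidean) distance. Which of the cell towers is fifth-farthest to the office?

Distances from the office ((-15.3, -13.4)):
Charlie: 93.8 km
Delta: 79.8 km
Alpha: 65.4 km
Echo: 53.3 km
Bravo: 45.5 km
The fifth-farthest is Bravo at 45.5 km.

Bravo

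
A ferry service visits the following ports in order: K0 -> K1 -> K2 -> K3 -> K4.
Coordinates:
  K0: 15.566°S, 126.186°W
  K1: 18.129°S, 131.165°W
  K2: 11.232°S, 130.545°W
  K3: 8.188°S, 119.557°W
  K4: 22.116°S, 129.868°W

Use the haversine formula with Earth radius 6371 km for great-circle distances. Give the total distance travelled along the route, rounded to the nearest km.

Leg distances:
K0→K1: 601.6 km  (cumulative 601.6 km)
K1→K2: 769.8 km  (cumulative 1371.4 km)
K2→K3: 1250.8 km  (cumulative 2622.2 km)
K3→K4: 1901.5 km  (cumulative 4523.7 km)
Total route length ≈ 4524 km.

4524 km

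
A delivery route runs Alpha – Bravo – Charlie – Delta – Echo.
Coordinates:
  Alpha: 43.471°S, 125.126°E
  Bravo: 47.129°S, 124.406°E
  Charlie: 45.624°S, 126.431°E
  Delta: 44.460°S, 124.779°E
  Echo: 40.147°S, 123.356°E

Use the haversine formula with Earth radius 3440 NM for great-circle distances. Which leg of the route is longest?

Leg distances:
Alpha→Bravo: 221.7 NM
Bravo→Charlie: 123.3 NM
Charlie→Delta: 99.0 NM
Delta→Echo: 266.5 NM
The longest leg is Delta–Echo at 266.5 NM.

Delta–Echo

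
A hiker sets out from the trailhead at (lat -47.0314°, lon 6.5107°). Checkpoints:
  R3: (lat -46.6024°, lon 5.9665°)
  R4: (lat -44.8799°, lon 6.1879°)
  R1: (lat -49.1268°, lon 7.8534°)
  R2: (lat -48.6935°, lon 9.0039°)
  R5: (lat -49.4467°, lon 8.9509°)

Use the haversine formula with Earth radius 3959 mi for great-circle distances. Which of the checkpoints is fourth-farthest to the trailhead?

Distance to each, sorted:
R5: 201.1 mi
R2: 162.9 mi
R1: 157.5 mi
R4: 149.5 mi
R3: 39.3 mi
The fourth-farthest is R4 at 149.5 mi.

R4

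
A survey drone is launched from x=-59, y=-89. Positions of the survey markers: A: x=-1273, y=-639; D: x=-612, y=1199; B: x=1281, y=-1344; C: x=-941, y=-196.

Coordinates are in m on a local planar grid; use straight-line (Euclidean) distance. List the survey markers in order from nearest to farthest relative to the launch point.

Distance from the launch point at x=-59, y=-89 to each:
C x=-941, y=-196: 888.5 m
A x=-1273, y=-639: 1332.8 m
D x=-612, y=1199: 1401.7 m
B x=1281, y=-1344: 1835.9 m

C, A, D, B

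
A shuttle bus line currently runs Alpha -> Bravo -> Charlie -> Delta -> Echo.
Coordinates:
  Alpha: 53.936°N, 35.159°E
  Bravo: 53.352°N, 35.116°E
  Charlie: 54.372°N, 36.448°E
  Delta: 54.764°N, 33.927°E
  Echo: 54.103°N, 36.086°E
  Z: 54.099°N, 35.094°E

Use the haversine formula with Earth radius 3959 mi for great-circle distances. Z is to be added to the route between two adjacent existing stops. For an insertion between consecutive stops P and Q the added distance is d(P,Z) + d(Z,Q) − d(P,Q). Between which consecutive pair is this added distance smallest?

Added distance for inserting Z between each consecutive pair:
Alpha–Bravo: 22.8 mi
Bravo–Charlie: 20.5 mi
Charlie–Delta: 19.0 mi
Delta–Echo: 7.8 mi
Smallest added distance is 7.8 mi, inserting between Delta and Echo.

between Delta and Echo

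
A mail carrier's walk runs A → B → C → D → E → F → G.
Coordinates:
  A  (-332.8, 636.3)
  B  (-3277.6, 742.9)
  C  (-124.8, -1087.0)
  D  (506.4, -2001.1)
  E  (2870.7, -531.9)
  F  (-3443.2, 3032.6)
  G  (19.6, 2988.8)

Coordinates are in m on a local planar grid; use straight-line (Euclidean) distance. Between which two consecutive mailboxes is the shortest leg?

C–D

Leg distances:
A→B: 2946.7 m
B→C: 3645.4 m
C→D: 1110.9 m
D→E: 2783.6 m
E→F: 7250.6 m
F→G: 3463.1 m
The shortest leg is C–D at 1110.9 m.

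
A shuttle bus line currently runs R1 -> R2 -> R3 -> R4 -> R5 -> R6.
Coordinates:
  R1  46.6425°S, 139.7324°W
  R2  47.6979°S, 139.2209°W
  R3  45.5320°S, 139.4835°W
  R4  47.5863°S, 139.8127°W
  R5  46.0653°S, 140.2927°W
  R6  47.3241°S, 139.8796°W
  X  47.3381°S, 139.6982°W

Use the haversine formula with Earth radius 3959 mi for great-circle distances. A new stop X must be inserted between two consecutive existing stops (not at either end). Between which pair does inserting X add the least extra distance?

Added distance for inserting X between each consecutive pair:
R1–R2: 4.7 mi
R2–R3: 8.4 mi
R3–R4: 0.4 mi
R4–R5: 2.8 mi
R5–R6: 11.7 mi
Smallest added distance is 0.4 mi, inserting between R3 and R4.

between R3 and R4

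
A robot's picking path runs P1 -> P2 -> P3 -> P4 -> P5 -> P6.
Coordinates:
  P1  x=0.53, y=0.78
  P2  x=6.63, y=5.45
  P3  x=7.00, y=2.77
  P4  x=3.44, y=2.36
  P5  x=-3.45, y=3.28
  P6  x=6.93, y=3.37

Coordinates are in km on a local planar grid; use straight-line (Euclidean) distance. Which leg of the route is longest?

P5–P6

Leg distances:
P1→P2: 7.7 km
P2→P3: 2.7 km
P3→P4: 3.6 km
P4→P5: 7.0 km
P5→P6: 10.4 km
The longest leg is P5–P6 at 10.4 km.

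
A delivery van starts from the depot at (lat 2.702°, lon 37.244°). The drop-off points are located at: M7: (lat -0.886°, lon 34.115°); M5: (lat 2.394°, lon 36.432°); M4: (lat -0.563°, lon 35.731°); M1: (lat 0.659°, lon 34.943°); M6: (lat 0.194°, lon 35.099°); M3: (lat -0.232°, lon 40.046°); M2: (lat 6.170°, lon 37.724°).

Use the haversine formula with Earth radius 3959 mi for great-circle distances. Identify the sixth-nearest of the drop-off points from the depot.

Distances from the depot ((lat 2.702°, lon 37.244°)):
M5: 60.0 mi
M1: 212.6 mi
M6: 228.0 mi
M2: 241.9 mi
M4: 248.6 mi
M3: 280.3 mi
M7: 328.9 mi
The sixth-nearest is M3 at 280.3 mi.

M3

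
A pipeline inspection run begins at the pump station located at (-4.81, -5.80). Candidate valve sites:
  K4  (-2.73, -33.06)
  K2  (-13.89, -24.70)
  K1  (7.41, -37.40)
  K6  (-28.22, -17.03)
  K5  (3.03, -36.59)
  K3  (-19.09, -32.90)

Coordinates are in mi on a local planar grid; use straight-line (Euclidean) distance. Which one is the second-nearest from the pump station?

K6

Distances from the pump station ((-4.81, -5.80)):
K2: 21.0 mi
K6: 26.0 mi
K4: 27.3 mi
K3: 30.6 mi
K5: 31.8 mi
K1: 33.9 mi
The second-nearest is K6 at 26.0 mi.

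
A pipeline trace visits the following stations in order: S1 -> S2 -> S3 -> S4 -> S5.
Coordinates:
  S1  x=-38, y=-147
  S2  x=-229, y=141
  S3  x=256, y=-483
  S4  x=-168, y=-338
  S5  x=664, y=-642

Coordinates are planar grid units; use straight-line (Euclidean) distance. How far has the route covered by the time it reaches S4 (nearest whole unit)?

Leg distances:
S1→S2: 345.6  (cumulative 345.6)
S2→S3: 790.3  (cumulative 1135.9)
S3→S4: 448.1  (cumulative 1584.0)
Cumulative distance at S4 ≈ 1584.

1584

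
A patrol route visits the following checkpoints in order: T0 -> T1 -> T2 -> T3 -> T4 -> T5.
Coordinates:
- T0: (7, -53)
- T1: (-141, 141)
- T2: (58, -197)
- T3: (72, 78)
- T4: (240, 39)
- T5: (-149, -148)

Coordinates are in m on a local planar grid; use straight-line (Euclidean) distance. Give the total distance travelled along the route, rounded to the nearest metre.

1516 m

Leg distances:
T0→T1: 244.0 m  (cumulative 244.0 m)
T1→T2: 392.2 m  (cumulative 636.2 m)
T2→T3: 275.4 m  (cumulative 911.6 m)
T3→T4: 172.5 m  (cumulative 1084.1 m)
T4→T5: 431.6 m  (cumulative 1515.7 m)
Total route length ≈ 1516 m.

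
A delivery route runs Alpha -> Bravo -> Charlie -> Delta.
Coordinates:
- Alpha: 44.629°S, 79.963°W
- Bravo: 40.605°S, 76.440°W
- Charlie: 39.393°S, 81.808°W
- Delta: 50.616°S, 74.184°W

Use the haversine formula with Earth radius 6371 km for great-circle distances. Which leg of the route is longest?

Leg distances:
Alpha→Bravo: 532.1 km
Bravo→Charlie: 476.6 km
Charlie→Delta: 1382.7 km
The longest leg is Charlie–Delta at 1382.7 km.

Charlie–Delta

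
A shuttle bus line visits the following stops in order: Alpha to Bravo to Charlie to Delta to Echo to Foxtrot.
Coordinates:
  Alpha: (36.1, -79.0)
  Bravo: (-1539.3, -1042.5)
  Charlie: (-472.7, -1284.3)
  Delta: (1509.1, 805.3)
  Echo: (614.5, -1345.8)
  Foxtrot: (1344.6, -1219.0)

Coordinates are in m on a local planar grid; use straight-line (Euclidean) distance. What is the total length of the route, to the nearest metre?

Leg distances:
Alpha→Bravo: 1846.7 m  (cumulative 1846.7 m)
Bravo→Charlie: 1093.7 m  (cumulative 2940.3 m)
Charlie→Delta: 2879.9 m  (cumulative 5820.3 m)
Delta→Echo: 2329.7 m  (cumulative 8150.0 m)
Echo→Foxtrot: 741.0 m  (cumulative 8891.0 m)
Total route length ≈ 8891 m.

8891 m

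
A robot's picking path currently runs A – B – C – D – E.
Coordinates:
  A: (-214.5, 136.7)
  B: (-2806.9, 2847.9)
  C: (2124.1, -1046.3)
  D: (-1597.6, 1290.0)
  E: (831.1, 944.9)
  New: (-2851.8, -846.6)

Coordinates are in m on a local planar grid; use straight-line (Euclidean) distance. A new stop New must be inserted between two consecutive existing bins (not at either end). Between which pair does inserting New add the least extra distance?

Added distance for inserting New between each consecutive pair:
A–B: 2758.3 m
B–C: 2391.4 m
C–D: 3063.2 m
D–E: 4119.9 m
Smallest added distance is 2391.4 m, inserting between B and C.

between B and C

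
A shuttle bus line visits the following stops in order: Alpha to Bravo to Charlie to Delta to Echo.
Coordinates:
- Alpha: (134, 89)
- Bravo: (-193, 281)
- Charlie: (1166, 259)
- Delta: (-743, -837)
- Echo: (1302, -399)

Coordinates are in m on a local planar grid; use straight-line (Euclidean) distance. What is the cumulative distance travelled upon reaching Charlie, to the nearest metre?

1738 m

Leg distances:
Alpha→Bravo: 379.2 m  (cumulative 379.2 m)
Bravo→Charlie: 1359.2 m  (cumulative 1738.4 m)
Cumulative distance at Charlie ≈ 1738 m.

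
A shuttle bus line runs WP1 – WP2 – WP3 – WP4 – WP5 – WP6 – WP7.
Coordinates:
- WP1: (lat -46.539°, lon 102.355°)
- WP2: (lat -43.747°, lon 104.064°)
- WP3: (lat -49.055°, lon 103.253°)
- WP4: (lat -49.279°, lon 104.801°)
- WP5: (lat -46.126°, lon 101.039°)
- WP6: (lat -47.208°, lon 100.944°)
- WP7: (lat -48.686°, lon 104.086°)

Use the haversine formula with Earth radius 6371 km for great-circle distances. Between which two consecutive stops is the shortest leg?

Leg distances:
WP1→WP2: 338.1 km
WP2→WP3: 593.5 km
WP3→WP4: 115.3 km
WP4→WP5: 449.5 km
WP5→WP6: 120.5 km
WP6→WP7: 285.9 km
The shortest leg is WP3–WP4 at 115.3 km.

WP3–WP4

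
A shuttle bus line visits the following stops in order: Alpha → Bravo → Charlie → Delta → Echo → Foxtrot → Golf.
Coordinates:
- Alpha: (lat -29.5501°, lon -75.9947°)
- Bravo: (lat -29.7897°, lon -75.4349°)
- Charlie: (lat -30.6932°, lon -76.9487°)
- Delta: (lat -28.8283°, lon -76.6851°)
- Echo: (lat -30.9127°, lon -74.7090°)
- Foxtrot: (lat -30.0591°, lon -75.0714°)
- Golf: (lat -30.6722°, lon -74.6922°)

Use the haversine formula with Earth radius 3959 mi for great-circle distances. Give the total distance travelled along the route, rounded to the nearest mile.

Leg distances:
Alpha→Bravo: 37.5 mi  (cumulative 37.5 mi)
Bravo→Charlie: 109.8 mi  (cumulative 147.3 mi)
Charlie→Delta: 129.8 mi  (cumulative 277.1 mi)
Delta→Echo: 186.4 mi  (cumulative 463.6 mi)
Echo→Foxtrot: 62.8 mi  (cumulative 526.4 mi)
Foxtrot→Golf: 48.0 mi  (cumulative 574.4 mi)
Total route length ≈ 574 mi.

574 mi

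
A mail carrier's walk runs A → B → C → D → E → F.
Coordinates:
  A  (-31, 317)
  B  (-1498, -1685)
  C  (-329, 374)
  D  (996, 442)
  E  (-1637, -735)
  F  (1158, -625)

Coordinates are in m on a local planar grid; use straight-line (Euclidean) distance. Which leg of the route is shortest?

Leg distances:
A→B: 2482.0 m
B→C: 2367.7 m
C→D: 1326.7 m
D→E: 2884.1 m
E→F: 2797.2 m
The shortest leg is C–D at 1326.7 m.

C–D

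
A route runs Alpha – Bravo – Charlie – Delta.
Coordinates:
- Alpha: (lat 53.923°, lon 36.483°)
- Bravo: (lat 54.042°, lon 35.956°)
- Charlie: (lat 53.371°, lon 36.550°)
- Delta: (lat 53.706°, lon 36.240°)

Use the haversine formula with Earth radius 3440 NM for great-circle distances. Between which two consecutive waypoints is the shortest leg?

Leg distances:
Alpha→Bravo: 19.9 NM
Bravo→Charlie: 45.5 NM
Charlie→Delta: 23.0 NM
The shortest leg is Alpha–Bravo at 19.9 NM.

Alpha–Bravo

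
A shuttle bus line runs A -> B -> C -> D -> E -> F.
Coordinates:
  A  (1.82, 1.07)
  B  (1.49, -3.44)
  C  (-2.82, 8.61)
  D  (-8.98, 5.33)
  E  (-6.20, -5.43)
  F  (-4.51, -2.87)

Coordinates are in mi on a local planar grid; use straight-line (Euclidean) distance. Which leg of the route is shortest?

E–F

Leg distances:
A→B: 4.5 mi
B→C: 12.8 mi
C→D: 7.0 mi
D→E: 11.1 mi
E→F: 3.1 mi
The shortest leg is E–F at 3.1 mi.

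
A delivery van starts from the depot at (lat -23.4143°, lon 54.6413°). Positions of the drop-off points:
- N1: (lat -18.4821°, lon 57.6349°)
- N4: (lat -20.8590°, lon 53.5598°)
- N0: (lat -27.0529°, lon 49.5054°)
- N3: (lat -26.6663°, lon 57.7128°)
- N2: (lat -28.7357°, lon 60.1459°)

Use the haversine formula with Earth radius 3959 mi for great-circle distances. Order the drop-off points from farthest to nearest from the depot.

N2, N0, N1, N3, N4

Distances from the depot:
N2 (lat -28.7357°, lon 60.1459°): 501.8 mi
N0 (lat -27.0529°, lon 49.5054°): 407.7 mi
N1 (lat -18.4821°, lon 57.6349°): 391.7 mi
N3 (lat -26.6663°, lon 57.7128°): 295.7 mi
N4 (lat -20.8590°, lon 53.5598°): 189.6 mi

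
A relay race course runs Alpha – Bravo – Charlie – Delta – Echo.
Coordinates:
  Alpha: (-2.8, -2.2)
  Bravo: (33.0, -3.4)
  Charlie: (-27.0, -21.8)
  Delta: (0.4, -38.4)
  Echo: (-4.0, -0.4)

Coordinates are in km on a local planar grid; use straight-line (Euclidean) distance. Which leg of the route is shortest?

Charlie–Delta

Leg distances:
Alpha→Bravo: 35.8 km
Bravo→Charlie: 62.8 km
Charlie→Delta: 32.0 km
Delta→Echo: 38.3 km
The shortest leg is Charlie–Delta at 32.0 km.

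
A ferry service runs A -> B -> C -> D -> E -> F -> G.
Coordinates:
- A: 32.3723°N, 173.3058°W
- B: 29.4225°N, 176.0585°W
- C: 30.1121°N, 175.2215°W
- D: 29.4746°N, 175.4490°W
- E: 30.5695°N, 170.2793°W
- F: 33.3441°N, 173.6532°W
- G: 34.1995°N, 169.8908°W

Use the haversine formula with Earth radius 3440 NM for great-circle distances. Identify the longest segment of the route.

D–E

Leg distances:
A→B: 226.9 NM
B→C: 60.1 NM
C→D: 40.1 NM
D→E: 276.6 NM
E→F: 239.3 NM
F→G: 194.7 NM
The longest leg is D–E at 276.6 NM.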